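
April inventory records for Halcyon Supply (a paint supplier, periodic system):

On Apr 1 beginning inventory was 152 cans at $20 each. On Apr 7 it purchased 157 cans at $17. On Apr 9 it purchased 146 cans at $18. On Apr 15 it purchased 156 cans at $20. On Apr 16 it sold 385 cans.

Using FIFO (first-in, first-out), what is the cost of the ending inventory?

Ending inventory = $4,380

Apr 16, 385 sold [FIFO — oldest first]: 152 @ $20 + 157 @ $17 + 76 @ $18 = $7,077
Ending inventory: 70 @ $18 + 156 @ $20 = $4,380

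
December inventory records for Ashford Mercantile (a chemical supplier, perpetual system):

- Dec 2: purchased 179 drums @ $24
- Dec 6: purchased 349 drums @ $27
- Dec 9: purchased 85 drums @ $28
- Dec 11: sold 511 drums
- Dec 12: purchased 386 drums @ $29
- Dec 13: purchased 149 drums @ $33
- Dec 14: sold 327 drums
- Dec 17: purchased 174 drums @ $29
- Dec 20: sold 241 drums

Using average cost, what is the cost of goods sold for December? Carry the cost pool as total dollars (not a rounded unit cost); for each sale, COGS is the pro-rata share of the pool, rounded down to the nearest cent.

After Dec 2: 179 on hand, pool $4,296.00 (≈ $24.0000 each)
After Dec 6: 528 on hand, pool $13,719.00 (≈ $25.9830 each)
After Dec 9: 613 on hand, pool $16,099.00 (≈ $26.2626 each)
Dec 11, sell 511: 511/613 × $16,099.00 → $13,420.21
After Dec 12: 488 on hand, pool $13,872.79 (≈ $28.4278 each)
After Dec 13: 637 on hand, pool $18,789.79 (≈ $29.4973 each)
Dec 14, sell 327: 327/637 × $18,789.79 → $9,645.62
After Dec 17: 484 on hand, pool $14,190.17 (≈ $29.3185 each)
Dec 20, sell 241: 241/484 × $14,190.17 → $7,065.76
Total COGS = $13,420.21 + $9,645.62 + $7,065.76 = $30,131.59
Ending inventory (cost pool remaining) = $7,124.41

COGS = $30,131.59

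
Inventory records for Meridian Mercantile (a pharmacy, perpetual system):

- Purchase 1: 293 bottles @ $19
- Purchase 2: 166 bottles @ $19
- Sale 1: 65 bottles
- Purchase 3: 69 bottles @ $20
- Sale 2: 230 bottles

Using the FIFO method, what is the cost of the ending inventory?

Sale 1 (65) [FIFO — oldest first]: 65 @ $19 = $1,235
Sale 2 (230) [FIFO — oldest first]: 228 @ $19 + 2 @ $19 = $4,370
Total COGS = $1,235 + $4,370 = $5,605
Ending inventory: 164 @ $19 + 69 @ $20 = $4,496

Ending inventory = $4,496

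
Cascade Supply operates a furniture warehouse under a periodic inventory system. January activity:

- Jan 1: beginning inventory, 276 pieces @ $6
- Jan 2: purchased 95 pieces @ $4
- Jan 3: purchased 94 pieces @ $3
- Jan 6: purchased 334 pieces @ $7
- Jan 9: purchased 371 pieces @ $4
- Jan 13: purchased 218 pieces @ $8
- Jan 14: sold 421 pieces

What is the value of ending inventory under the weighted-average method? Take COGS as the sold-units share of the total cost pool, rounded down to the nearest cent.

Ending inventory = $5,492.68

Jan 14, sell 421: 421/1388 × $7,884.00 → $2,391.32
Ending inventory (cost pool remaining) = $5,492.68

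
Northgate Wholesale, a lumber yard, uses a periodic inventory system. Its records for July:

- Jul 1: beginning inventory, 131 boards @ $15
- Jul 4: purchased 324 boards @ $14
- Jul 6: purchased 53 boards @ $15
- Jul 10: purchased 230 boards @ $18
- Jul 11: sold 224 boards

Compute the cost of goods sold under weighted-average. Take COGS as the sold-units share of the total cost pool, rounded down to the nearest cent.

COGS = $3,471.08

Jul 11, sell 224: 224/738 × $11,436.00 → $3,471.08
Ending inventory (cost pool remaining) = $7,964.92
Check: goods available $11,436.00 = COGS $3,471.08 + ending $7,964.92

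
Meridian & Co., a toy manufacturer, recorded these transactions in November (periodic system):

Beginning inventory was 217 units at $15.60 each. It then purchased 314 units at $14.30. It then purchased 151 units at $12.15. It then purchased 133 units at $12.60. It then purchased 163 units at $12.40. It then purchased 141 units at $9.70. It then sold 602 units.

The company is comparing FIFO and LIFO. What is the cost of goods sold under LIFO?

COGS = $7,099.55

FIFO COGS: 217 @ $15.60 + 314 @ $14.30 + 71 @ $12.15 = $8,738.05
LIFO COGS: 141 @ $9.70 + 163 @ $12.40 + 133 @ $12.60 + 151 @ $12.15 + 14 @ $14.30 = $7,099.55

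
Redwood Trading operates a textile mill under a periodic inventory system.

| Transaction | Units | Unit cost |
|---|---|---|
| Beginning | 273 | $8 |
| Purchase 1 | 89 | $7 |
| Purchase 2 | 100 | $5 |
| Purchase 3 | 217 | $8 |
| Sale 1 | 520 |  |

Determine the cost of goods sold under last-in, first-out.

COGS = $3,771

Sale 1 (520) [LIFO — newest first]: 217 @ $8 + 100 @ $5 + 89 @ $7 + 114 @ $8 = $3,771
Ending inventory: 159 @ $8 = $1,272
Check: goods available $5,043 = COGS $3,771 + ending $1,272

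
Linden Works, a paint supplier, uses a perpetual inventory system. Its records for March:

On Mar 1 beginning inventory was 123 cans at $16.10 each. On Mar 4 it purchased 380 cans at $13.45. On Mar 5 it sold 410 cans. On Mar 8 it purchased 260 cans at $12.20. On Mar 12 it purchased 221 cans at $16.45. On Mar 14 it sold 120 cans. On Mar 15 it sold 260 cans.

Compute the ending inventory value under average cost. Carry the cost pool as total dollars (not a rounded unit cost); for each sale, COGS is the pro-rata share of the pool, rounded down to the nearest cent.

Ending inventory = $2,743.91

After Mar 1: 123 on hand, pool $1,980.30 (≈ $16.1000 each)
After Mar 4: 503 on hand, pool $7,091.30 (≈ $14.0980 each)
Mar 5, sell 410: 410/503 × $7,091.30 → $5,780.18
After Mar 8: 353 on hand, pool $4,483.12 (≈ $12.7001 each)
After Mar 12: 574 on hand, pool $8,118.57 (≈ $14.1439 each)
Mar 14, sell 120: 120/574 × $8,118.57 → $1,697.26
Mar 15, sell 260: 260/454 × $6,421.31 → $3,677.40
Total COGS = $5,780.18 + $1,697.26 + $3,677.40 = $11,154.84
Ending inventory (cost pool remaining) = $2,743.91
Check: goods available $13,898.75 = COGS $11,154.84 + ending $2,743.91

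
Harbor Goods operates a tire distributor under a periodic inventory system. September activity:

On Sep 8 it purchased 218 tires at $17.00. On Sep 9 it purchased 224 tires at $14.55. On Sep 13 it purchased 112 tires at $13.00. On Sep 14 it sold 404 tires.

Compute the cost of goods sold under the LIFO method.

COGS = $5,871.20

Sep 14, 404 sold [LIFO — newest first]: 112 @ $13.00 + 224 @ $14.55 + 68 @ $17.00 = $5,871.20
Ending inventory: 150 @ $17.00 = $2,550.00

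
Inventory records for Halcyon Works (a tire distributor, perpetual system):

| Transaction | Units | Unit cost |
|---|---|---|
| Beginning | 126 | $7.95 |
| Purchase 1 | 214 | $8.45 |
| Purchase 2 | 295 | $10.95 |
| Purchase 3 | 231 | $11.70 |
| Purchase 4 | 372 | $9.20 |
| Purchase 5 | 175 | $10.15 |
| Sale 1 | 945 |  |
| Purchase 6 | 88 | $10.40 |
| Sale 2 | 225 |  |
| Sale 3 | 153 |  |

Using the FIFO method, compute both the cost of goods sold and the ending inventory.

COGS = $13,028.10; ending inventory = $1,828.70

Sale 1 (945) [FIFO — oldest first]: 126 @ $7.95 + 214 @ $8.45 + 295 @ $10.95 + 231 @ $11.70 + 79 @ $9.20 = $9,469.75
Sale 2 (225) [FIFO — oldest first]: 225 @ $9.20 = $2,070.00
Sale 3 (153) [FIFO — oldest first]: 68 @ $9.20 + 85 @ $10.15 = $1,488.35
Total COGS = $9,469.75 + $2,070.00 + $1,488.35 = $13,028.10
Ending inventory: 90 @ $10.15 + 88 @ $10.40 = $1,828.70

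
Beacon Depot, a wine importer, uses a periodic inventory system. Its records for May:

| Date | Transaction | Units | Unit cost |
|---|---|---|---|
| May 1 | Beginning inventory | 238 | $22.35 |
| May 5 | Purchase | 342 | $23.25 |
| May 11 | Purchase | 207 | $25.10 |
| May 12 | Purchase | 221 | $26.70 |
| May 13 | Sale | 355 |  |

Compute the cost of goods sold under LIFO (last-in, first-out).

May 13, 355 sold [LIFO — newest first]: 221 @ $26.70 + 134 @ $25.10 = $9,264.10
Ending inventory: 238 @ $22.35 + 342 @ $23.25 + 73 @ $25.10 = $15,103.10
Check: goods available $24,367.20 = COGS $9,264.10 + ending $15,103.10

COGS = $9,264.10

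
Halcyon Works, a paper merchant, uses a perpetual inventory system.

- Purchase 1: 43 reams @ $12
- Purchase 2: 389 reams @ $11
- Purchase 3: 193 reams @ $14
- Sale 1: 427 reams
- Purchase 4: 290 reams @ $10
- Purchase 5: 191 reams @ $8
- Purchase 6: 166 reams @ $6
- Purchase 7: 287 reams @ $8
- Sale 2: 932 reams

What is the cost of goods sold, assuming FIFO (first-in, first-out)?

COGS = $13,617

Sale 1 (427) [FIFO — oldest first]: 43 @ $12 + 384 @ $11 = $4,740
Sale 2 (932) [FIFO — oldest first]: 5 @ $11 + 193 @ $14 + 290 @ $10 + 191 @ $8 + 166 @ $6 + 87 @ $8 = $8,877
Total COGS = $4,740 + $8,877 = $13,617
Ending inventory: 200 @ $8 = $1,600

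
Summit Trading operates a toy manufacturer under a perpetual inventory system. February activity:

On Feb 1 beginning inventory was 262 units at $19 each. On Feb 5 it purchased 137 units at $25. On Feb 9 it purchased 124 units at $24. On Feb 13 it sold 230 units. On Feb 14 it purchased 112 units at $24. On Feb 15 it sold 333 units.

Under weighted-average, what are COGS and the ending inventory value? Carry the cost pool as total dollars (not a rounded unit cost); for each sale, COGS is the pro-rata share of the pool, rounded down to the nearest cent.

COGS = $12,455.82; ending inventory = $1,611.18

After Feb 1: 262 on hand, pool $4,978.00 (≈ $19.0000 each)
After Feb 5: 399 on hand, pool $8,403.00 (≈ $21.0602 each)
After Feb 9: 523 on hand, pool $11,379.00 (≈ $21.7572 each)
Feb 13, sell 230: 230/523 × $11,379.00 → $5,004.14
After Feb 14: 405 on hand, pool $9,062.86 (≈ $22.3774 each)
Feb 15, sell 333: 333/405 × $9,062.86 → $7,451.68
Total COGS = $5,004.14 + $7,451.68 = $12,455.82
Ending inventory (cost pool remaining) = $1,611.18
Check: goods available $14,067.00 = COGS $12,455.82 + ending $1,611.18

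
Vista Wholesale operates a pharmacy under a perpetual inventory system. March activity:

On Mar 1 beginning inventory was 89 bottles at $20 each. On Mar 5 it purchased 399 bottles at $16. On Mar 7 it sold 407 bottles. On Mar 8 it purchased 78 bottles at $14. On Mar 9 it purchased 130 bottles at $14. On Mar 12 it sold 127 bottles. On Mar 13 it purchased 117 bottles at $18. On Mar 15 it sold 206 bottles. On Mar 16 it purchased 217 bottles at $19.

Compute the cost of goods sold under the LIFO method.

COGS = $11,722

Mar 7, 407 sold [LIFO — newest first]: 399 @ $16 + 8 @ $20 = $6,544
Mar 12, 127 sold [LIFO — newest first]: 127 @ $14 = $1,778
Mar 15, 206 sold [LIFO — newest first]: 117 @ $18 + 3 @ $14 + 78 @ $14 + 8 @ $20 = $3,400
Total COGS = $6,544 + $1,778 + $3,400 = $11,722
Ending inventory: 73 @ $20 + 217 @ $19 = $5,583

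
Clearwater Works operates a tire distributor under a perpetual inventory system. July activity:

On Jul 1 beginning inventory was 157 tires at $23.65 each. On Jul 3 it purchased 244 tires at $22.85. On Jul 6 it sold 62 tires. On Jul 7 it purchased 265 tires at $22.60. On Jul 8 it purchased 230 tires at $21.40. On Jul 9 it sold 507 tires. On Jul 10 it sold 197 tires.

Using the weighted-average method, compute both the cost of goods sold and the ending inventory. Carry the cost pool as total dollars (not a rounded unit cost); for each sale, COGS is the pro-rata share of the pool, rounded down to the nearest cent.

COGS = $17,274.70; ending inventory = $2,924.75

After Jul 1: 157 on hand, pool $3,713.05 (≈ $23.6500 each)
After Jul 3: 401 on hand, pool $9,288.45 (≈ $23.1632 each)
Jul 6, sell 62: 62/401 × $9,288.45 → $1,436.11
After Jul 7: 604 on hand, pool $13,841.34 (≈ $22.9161 each)
After Jul 8: 834 on hand, pool $18,763.34 (≈ $22.4980 each)
Jul 9, sell 507: 507/834 × $18,763.34 → $11,406.49
Jul 10, sell 197: 197/327 × $7,356.85 → $4,432.10
Total COGS = $1,436.11 + $11,406.49 + $4,432.10 = $17,274.70
Ending inventory (cost pool remaining) = $2,924.75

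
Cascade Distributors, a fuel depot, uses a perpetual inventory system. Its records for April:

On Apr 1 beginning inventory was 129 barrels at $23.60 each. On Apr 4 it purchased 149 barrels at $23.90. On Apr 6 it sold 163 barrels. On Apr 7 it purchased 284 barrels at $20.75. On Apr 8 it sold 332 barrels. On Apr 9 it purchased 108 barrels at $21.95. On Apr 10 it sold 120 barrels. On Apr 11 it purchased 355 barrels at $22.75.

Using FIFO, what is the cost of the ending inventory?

Apr 6, 163 sold [FIFO — oldest first]: 129 @ $23.60 + 34 @ $23.90 = $3,857.00
Apr 8, 332 sold [FIFO — oldest first]: 115 @ $23.90 + 217 @ $20.75 = $7,251.25
Apr 10, 120 sold [FIFO — oldest first]: 67 @ $20.75 + 53 @ $21.95 = $2,553.60
Total COGS = $3,857.00 + $7,251.25 + $2,553.60 = $13,661.85
Ending inventory: 55 @ $21.95 + 355 @ $22.75 = $9,283.50

Ending inventory = $9,283.50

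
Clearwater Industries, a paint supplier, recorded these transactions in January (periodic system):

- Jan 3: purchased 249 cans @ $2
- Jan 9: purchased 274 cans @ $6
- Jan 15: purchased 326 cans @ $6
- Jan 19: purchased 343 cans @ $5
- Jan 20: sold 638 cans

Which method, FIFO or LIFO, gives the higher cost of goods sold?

FIFO COGS: 249 @ $2 + 274 @ $6 + 115 @ $6 = $2,832
LIFO COGS: 343 @ $5 + 295 @ $6 = $3,485

LIFO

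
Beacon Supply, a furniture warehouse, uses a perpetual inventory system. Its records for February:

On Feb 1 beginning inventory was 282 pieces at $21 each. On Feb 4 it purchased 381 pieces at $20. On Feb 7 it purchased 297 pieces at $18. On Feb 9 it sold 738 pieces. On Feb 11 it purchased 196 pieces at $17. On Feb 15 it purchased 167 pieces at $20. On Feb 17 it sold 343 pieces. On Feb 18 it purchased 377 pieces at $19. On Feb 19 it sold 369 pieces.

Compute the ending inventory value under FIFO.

Ending inventory = $4,750

Feb 9, 738 sold [FIFO — oldest first]: 282 @ $21 + 381 @ $20 + 75 @ $18 = $14,892
Feb 17, 343 sold [FIFO — oldest first]: 222 @ $18 + 121 @ $17 = $6,053
Feb 19, 369 sold [FIFO — oldest first]: 75 @ $17 + 167 @ $20 + 127 @ $19 = $7,028
Total COGS = $14,892 + $6,053 + $7,028 = $27,973
Ending inventory: 250 @ $19 = $4,750
Check: goods available $32,723 = COGS $27,973 + ending $4,750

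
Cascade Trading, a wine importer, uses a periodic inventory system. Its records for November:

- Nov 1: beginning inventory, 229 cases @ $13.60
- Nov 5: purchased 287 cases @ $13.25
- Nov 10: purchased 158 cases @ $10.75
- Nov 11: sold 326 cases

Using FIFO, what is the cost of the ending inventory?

Nov 11, 326 sold [FIFO — oldest first]: 229 @ $13.60 + 97 @ $13.25 = $4,399.65
Ending inventory: 190 @ $13.25 + 158 @ $10.75 = $4,216.00

Ending inventory = $4,216.00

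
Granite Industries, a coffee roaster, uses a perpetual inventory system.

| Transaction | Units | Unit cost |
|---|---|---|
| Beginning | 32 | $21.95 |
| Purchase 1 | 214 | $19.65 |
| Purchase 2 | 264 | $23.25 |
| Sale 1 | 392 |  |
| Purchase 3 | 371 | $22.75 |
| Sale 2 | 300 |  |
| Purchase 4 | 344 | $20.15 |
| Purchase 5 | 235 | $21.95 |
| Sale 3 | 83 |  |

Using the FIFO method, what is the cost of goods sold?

COGS = $17,074.25

Sale 1 (392) [FIFO — oldest first]: 32 @ $21.95 + 214 @ $19.65 + 146 @ $23.25 = $8,302.00
Sale 2 (300) [FIFO — oldest first]: 118 @ $23.25 + 182 @ $22.75 = $6,884.00
Sale 3 (83) [FIFO — oldest first]: 83 @ $22.75 = $1,888.25
Total COGS = $8,302.00 + $6,884.00 + $1,888.25 = $17,074.25
Ending inventory: 106 @ $22.75 + 344 @ $20.15 + 235 @ $21.95 = $14,501.35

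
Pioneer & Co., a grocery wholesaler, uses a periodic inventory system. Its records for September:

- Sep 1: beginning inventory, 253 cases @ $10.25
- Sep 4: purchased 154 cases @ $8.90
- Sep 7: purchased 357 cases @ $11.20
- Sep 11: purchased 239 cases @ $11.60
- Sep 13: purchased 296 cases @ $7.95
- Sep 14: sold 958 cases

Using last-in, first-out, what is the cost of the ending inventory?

Ending inventory = $3,376.45

Sep 14, 958 sold [LIFO — newest first]: 296 @ $7.95 + 239 @ $11.60 + 357 @ $11.20 + 66 @ $8.90 = $9,711.40
Ending inventory: 253 @ $10.25 + 88 @ $8.90 = $3,376.45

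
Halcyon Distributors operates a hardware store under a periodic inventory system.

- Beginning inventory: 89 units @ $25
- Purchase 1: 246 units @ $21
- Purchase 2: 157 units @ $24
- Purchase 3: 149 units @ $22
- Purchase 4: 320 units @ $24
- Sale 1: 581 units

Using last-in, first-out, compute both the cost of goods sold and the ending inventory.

Sale 1 (581) [LIFO — newest first]: 320 @ $24 + 149 @ $22 + 112 @ $24 = $13,646
Ending inventory: 89 @ $25 + 246 @ $21 + 45 @ $24 = $8,471

COGS = $13,646; ending inventory = $8,471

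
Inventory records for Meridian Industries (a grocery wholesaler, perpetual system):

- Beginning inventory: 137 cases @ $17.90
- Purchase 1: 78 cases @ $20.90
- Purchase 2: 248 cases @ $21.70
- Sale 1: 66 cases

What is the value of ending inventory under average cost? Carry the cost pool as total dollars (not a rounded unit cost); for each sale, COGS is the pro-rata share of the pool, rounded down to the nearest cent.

Ending inventory = $8,115.01

After Beginning: 137 on hand, pool $2,452.30 (≈ $17.9000 each)
After Purchase 1: 215 on hand, pool $4,082.50 (≈ $18.9884 each)
After Purchase 2: 463 on hand, pool $9,464.10 (≈ $20.4408 each)
Sale 1, sell 66: 66/463 × $9,464.10 → $1,349.09
Ending inventory (cost pool remaining) = $8,115.01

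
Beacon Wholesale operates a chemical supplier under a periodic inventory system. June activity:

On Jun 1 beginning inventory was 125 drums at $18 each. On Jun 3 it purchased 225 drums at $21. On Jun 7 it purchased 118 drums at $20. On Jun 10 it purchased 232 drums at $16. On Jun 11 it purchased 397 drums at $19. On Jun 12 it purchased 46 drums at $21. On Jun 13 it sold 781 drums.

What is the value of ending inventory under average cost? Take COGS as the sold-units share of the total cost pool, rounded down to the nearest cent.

Ending inventory = $6,827.01

Jun 13, sell 781: 781/1143 × $21,556.00 → $14,728.99
Ending inventory (cost pool remaining) = $6,827.01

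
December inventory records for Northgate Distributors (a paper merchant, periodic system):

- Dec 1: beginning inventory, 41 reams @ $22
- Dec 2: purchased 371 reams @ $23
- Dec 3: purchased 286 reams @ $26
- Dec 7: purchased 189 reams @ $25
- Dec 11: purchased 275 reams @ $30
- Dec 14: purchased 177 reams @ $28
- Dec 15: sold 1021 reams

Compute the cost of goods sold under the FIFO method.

COGS = $25,616

Dec 15, 1021 sold [FIFO — oldest first]: 41 @ $22 + 371 @ $23 + 286 @ $26 + 189 @ $25 + 134 @ $30 = $25,616
Ending inventory: 141 @ $30 + 177 @ $28 = $9,186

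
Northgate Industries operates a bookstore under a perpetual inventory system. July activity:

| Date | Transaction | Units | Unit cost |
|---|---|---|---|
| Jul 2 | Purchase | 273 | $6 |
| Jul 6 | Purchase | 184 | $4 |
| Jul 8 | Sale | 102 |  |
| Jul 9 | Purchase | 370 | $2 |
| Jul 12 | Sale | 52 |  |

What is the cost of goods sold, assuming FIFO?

COGS = $924

Jul 8, 102 sold [FIFO — oldest first]: 102 @ $6 = $612
Jul 12, 52 sold [FIFO — oldest first]: 52 @ $6 = $312
Total COGS = $612 + $312 = $924
Ending inventory: 119 @ $6 + 184 @ $4 + 370 @ $2 = $2,190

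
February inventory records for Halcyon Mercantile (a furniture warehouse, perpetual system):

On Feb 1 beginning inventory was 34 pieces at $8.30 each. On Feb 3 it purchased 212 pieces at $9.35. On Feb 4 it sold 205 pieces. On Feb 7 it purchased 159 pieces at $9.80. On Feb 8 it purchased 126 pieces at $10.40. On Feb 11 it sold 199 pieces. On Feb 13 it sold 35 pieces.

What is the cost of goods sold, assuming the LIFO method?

COGS = $4,285.55

Feb 4, 205 sold [LIFO — newest first]: 205 @ $9.35 = $1,916.75
Feb 11, 199 sold [LIFO — newest first]: 126 @ $10.40 + 73 @ $9.80 = $2,025.80
Feb 13, 35 sold [LIFO — newest first]: 35 @ $9.80 = $343.00
Total COGS = $1,916.75 + $2,025.80 + $343.00 = $4,285.55
Ending inventory: 34 @ $8.30 + 7 @ $9.35 + 51 @ $9.80 = $847.45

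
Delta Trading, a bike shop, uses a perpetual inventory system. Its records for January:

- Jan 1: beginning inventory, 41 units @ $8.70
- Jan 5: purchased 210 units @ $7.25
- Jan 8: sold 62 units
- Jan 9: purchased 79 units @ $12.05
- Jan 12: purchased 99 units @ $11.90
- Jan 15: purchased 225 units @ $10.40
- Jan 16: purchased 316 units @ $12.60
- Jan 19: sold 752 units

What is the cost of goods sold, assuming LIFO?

COGS = $9,140.40

Jan 8, 62 sold [LIFO — newest first]: 62 @ $7.25 = $449.50
Jan 19, 752 sold [LIFO — newest first]: 316 @ $12.60 + 225 @ $10.40 + 99 @ $11.90 + 79 @ $12.05 + 33 @ $7.25 = $8,690.90
Total COGS = $449.50 + $8,690.90 = $9,140.40
Ending inventory: 41 @ $8.70 + 115 @ $7.25 = $1,190.45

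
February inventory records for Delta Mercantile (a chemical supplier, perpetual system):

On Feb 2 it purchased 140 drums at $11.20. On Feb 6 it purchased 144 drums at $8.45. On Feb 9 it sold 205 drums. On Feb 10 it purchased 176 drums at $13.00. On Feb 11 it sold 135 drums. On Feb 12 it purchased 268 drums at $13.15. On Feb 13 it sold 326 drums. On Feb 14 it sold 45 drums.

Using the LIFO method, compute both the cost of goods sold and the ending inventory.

Feb 9, 205 sold [LIFO — newest first]: 144 @ $8.45 + 61 @ $11.20 = $1,900.00
Feb 11, 135 sold [LIFO — newest first]: 135 @ $13.00 = $1,755.00
Feb 13, 326 sold [LIFO — newest first]: 268 @ $13.15 + 41 @ $13.00 + 17 @ $11.20 = $4,247.60
Feb 14, 45 sold [LIFO — newest first]: 45 @ $11.20 = $504.00
Total COGS = $1,900.00 + $1,755.00 + $4,247.60 + $504.00 = $8,406.60
Ending inventory: 17 @ $11.20 = $190.40
Check: goods available $8,597.00 = COGS $8,406.60 + ending $190.40

COGS = $8,406.60; ending inventory = $190.40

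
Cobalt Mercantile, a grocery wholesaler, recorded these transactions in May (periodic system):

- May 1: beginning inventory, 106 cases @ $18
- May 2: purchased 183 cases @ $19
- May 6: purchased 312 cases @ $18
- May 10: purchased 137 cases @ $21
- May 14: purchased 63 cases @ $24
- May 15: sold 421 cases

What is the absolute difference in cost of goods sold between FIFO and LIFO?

FIFO COGS: 106 @ $18 + 183 @ $19 + 132 @ $18 = $7,761
LIFO COGS: 63 @ $24 + 137 @ $21 + 221 @ $18 = $8,367
Difference = |$7,761 − $8,367| = $606

$606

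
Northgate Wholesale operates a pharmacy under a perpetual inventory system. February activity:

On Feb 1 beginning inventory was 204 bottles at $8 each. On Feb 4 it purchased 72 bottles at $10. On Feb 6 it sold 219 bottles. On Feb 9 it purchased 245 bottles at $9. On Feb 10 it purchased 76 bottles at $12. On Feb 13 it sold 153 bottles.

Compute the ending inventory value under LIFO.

Ending inventory = $1,968

Feb 6, 219 sold [LIFO — newest first]: 72 @ $10 + 147 @ $8 = $1,896
Feb 13, 153 sold [LIFO — newest first]: 76 @ $12 + 77 @ $9 = $1,605
Total COGS = $1,896 + $1,605 = $3,501
Ending inventory: 57 @ $8 + 168 @ $9 = $1,968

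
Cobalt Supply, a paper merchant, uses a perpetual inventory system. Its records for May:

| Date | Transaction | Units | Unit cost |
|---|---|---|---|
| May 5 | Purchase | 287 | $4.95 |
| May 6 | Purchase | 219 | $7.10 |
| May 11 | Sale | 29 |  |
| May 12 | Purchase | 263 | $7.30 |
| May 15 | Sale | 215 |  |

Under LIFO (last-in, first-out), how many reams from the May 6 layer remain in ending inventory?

May 11, 29 sold [LIFO — newest first]: 29 @ $7.10 = $205.90
May 15, 215 sold [LIFO — newest first]: 215 @ $7.30 = $1,569.50
Total COGS = $205.90 + $1,569.50 = $1,775.40
Ending inventory: 287 @ $4.95 + 190 @ $7.10 + 48 @ $7.30 = $3,120.05

190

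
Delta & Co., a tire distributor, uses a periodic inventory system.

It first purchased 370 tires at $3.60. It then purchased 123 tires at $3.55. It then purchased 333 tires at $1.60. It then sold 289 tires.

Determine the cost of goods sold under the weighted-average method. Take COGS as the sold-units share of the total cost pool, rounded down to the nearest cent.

Sale 1, sell 289: 289/826 × $2,301.45 → $805.22
Ending inventory (cost pool remaining) = $1,496.23
Check: goods available $2,301.45 = COGS $805.22 + ending $1,496.23

COGS = $805.22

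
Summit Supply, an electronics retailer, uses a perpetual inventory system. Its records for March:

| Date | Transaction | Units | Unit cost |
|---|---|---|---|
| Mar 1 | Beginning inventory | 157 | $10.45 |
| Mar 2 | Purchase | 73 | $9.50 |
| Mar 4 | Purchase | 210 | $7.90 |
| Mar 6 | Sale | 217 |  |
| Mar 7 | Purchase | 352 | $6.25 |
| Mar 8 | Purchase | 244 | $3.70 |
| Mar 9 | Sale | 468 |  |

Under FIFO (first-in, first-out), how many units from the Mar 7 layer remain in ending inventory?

107

Mar 6, 217 sold [FIFO — oldest first]: 157 @ $10.45 + 60 @ $9.50 = $2,210.65
Mar 9, 468 sold [FIFO — oldest first]: 13 @ $9.50 + 210 @ $7.90 + 245 @ $6.25 = $3,313.75
Total COGS = $2,210.65 + $3,313.75 = $5,524.40
Ending inventory: 107 @ $6.25 + 244 @ $3.70 = $1,571.55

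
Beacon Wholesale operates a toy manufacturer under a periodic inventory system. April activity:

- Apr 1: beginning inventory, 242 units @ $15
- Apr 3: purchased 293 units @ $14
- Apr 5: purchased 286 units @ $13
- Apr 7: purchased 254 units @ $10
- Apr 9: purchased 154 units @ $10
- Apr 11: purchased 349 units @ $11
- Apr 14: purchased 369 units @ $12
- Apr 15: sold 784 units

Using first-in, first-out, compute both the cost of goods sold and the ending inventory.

Apr 15, 784 sold [FIFO — oldest first]: 242 @ $15 + 293 @ $14 + 249 @ $13 = $10,969
Ending inventory: 37 @ $13 + 254 @ $10 + 154 @ $10 + 349 @ $11 + 369 @ $12 = $12,828

COGS = $10,969; ending inventory = $12,828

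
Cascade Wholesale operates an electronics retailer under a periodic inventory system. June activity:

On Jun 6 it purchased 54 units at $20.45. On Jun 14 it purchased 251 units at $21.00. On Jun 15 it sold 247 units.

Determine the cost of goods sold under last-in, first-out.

COGS = $5,187.00

Jun 15, 247 sold [LIFO — newest first]: 247 @ $21.00 = $5,187.00
Ending inventory: 54 @ $20.45 + 4 @ $21.00 = $1,188.30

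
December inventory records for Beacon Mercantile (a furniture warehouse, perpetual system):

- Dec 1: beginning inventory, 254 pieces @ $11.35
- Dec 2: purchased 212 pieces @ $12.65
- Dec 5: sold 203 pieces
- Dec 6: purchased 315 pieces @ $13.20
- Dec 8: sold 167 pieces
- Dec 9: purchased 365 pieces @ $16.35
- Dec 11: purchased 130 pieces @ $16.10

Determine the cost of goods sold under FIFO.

COGS = $4,350.30

Dec 5, 203 sold [FIFO — oldest first]: 203 @ $11.35 = $2,304.05
Dec 8, 167 sold [FIFO — oldest first]: 51 @ $11.35 + 116 @ $12.65 = $2,046.25
Total COGS = $2,304.05 + $2,046.25 = $4,350.30
Ending inventory: 96 @ $12.65 + 315 @ $13.20 + 365 @ $16.35 + 130 @ $16.10 = $13,433.15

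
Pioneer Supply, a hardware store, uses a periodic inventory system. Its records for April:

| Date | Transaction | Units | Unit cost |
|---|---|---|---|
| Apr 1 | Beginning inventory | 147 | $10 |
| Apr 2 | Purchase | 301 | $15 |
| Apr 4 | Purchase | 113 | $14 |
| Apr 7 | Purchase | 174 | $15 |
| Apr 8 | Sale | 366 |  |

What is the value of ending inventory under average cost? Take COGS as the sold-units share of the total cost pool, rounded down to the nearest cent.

Ending inventory = $5,109.27

Apr 8, sell 366: 366/735 × $10,177.00 → $5,067.73
Ending inventory (cost pool remaining) = $5,109.27
Check: goods available $10,177.00 = COGS $5,067.73 + ending $5,109.27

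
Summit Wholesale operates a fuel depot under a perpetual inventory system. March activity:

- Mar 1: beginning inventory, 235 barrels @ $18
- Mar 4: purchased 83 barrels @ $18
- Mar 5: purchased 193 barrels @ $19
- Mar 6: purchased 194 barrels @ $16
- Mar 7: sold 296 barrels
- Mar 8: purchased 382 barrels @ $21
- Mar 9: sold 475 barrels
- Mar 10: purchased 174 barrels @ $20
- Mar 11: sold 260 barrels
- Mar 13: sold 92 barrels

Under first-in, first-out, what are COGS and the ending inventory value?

Mar 7, 296 sold [FIFO — oldest first]: 235 @ $18 + 61 @ $18 = $5,328
Mar 9, 475 sold [FIFO — oldest first]: 22 @ $18 + 193 @ $19 + 194 @ $16 + 66 @ $21 = $8,553
Mar 11, 260 sold [FIFO — oldest first]: 260 @ $21 = $5,460
Mar 13, 92 sold [FIFO — oldest first]: 56 @ $21 + 36 @ $20 = $1,896
Total COGS = $5,328 + $8,553 + $5,460 + $1,896 = $21,237
Ending inventory: 138 @ $20 = $2,760

COGS = $21,237; ending inventory = $2,760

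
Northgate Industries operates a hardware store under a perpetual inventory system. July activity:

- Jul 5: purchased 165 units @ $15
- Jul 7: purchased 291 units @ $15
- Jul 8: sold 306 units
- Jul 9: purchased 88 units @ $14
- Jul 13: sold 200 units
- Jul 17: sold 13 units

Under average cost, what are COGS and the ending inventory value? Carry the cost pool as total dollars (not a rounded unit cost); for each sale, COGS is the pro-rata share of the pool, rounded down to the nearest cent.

After Jul 5: 165 on hand, pool $2,475.00 (≈ $15.0000 each)
After Jul 7: 456 on hand, pool $6,840.00 (≈ $15.0000 each)
Jul 8, sell 306: 306/456 × $6,840.00 → $4,590.00
After Jul 9: 238 on hand, pool $3,482.00 (≈ $14.6303 each)
Jul 13, sell 200: 200/238 × $3,482.00 → $2,926.05
Jul 17, sell 13: 13/38 × $555.95 → $190.19
Total COGS = $4,590.00 + $2,926.05 + $190.19 = $7,706.24
Ending inventory (cost pool remaining) = $365.76

COGS = $7,706.24; ending inventory = $365.76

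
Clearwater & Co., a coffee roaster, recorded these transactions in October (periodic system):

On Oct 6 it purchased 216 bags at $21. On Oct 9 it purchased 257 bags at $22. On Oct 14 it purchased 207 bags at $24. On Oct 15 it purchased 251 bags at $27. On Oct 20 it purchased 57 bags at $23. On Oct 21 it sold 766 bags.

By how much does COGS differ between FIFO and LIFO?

FIFO COGS: 216 @ $21 + 257 @ $22 + 207 @ $24 + 86 @ $27 = $17,480
LIFO COGS: 57 @ $23 + 251 @ $27 + 207 @ $24 + 251 @ $22 = $18,578
Difference = |$17,480 − $18,578| = $1,098

$1,098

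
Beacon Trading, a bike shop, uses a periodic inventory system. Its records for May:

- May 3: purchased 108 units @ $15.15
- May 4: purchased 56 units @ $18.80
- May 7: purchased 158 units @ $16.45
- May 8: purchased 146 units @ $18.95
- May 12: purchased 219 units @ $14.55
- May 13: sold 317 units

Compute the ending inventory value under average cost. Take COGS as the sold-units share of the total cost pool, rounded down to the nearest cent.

Ending inventory = $6,054.24

May 13, sell 317: 317/687 × $11,241.25 → $5,187.01
Ending inventory (cost pool remaining) = $6,054.24
Check: goods available $11,241.25 = COGS $5,187.01 + ending $6,054.24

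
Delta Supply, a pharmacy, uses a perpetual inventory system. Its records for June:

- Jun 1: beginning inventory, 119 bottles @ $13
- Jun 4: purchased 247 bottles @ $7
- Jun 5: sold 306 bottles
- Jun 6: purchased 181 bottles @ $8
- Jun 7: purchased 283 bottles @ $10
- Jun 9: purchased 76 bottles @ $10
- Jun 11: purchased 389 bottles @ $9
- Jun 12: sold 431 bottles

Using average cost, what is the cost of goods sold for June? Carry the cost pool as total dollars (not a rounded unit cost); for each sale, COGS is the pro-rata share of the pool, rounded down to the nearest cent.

After Jun 1: 119 on hand, pool $1,547.00 (≈ $13.0000 each)
After Jun 4: 366 on hand, pool $3,276.00 (≈ $8.9508 each)
Jun 5, sell 306: 306/366 × $3,276.00 → $2,738.95
After Jun 6: 241 on hand, pool $1,985.05 (≈ $8.2367 each)
After Jun 7: 524 on hand, pool $4,815.05 (≈ $9.1890 each)
After Jun 9: 600 on hand, pool $5,575.05 (≈ $9.2918 each)
After Jun 11: 989 on hand, pool $9,076.05 (≈ $9.1770 each)
Jun 12, sell 431: 431/989 × $9,076.05 → $3,955.28
Total COGS = $2,738.95 + $3,955.28 = $6,694.23
Ending inventory (cost pool remaining) = $5,120.77

COGS = $6,694.23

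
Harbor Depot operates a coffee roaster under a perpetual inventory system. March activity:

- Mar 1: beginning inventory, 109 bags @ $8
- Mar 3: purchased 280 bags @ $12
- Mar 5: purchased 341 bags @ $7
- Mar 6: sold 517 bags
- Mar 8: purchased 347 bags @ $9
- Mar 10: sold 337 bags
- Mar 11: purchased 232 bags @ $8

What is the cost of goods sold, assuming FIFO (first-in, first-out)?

COGS = $7,735

Mar 6, 517 sold [FIFO — oldest first]: 109 @ $8 + 280 @ $12 + 128 @ $7 = $5,128
Mar 10, 337 sold [FIFO — oldest first]: 213 @ $7 + 124 @ $9 = $2,607
Total COGS = $5,128 + $2,607 = $7,735
Ending inventory: 223 @ $9 + 232 @ $8 = $3,863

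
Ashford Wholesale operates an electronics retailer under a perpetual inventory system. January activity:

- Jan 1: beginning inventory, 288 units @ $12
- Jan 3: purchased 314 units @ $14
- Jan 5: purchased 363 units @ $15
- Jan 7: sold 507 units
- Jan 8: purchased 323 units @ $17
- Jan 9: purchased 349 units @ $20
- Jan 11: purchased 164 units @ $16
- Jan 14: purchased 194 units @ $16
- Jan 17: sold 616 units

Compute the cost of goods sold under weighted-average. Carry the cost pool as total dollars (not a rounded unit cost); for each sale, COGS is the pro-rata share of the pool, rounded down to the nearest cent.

COGS = $17,132.66

After Jan 1: 288 on hand, pool $3,456.00 (≈ $12.0000 each)
After Jan 3: 602 on hand, pool $7,852.00 (≈ $13.0432 each)
After Jan 5: 965 on hand, pool $13,297.00 (≈ $13.7793 each)
Jan 7, sell 507: 507/965 × $13,297.00 → $6,986.09
After Jan 8: 781 on hand, pool $11,801.91 (≈ $15.1113 each)
After Jan 9: 1130 on hand, pool $18,781.91 (≈ $16.6212 each)
After Jan 11: 1294 on hand, pool $21,405.91 (≈ $16.5424 each)
After Jan 14: 1488 on hand, pool $24,509.91 (≈ $16.4717 each)
Jan 17, sell 616: 616/1488 × $24,509.91 → $10,146.57
Total COGS = $6,986.09 + $10,146.57 = $17,132.66
Ending inventory (cost pool remaining) = $14,363.34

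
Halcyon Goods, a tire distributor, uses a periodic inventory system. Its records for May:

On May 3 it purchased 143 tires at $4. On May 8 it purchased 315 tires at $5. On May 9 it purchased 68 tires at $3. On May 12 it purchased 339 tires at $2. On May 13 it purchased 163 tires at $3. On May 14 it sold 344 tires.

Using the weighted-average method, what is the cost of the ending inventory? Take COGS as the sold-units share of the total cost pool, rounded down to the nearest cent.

Ending inventory = $2,340.78

May 14, sell 344: 344/1028 × $3,518.00 → $1,177.22
Ending inventory (cost pool remaining) = $2,340.78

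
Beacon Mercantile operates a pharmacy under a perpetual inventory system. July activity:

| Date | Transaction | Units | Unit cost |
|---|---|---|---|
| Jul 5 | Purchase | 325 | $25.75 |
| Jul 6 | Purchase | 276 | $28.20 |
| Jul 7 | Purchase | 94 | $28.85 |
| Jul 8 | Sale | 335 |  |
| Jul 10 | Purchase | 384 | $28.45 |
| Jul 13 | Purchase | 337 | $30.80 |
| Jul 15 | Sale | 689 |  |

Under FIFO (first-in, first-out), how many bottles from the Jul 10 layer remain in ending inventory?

55

Jul 8, 335 sold [FIFO — oldest first]: 325 @ $25.75 + 10 @ $28.20 = $8,650.75
Jul 15, 689 sold [FIFO — oldest first]: 266 @ $28.20 + 94 @ $28.85 + 329 @ $28.45 = $19,573.15
Total COGS = $8,650.75 + $19,573.15 = $28,223.90
Ending inventory: 55 @ $28.45 + 337 @ $30.80 = $11,944.35
Check: goods available $40,168.25 = COGS $28,223.90 + ending $11,944.35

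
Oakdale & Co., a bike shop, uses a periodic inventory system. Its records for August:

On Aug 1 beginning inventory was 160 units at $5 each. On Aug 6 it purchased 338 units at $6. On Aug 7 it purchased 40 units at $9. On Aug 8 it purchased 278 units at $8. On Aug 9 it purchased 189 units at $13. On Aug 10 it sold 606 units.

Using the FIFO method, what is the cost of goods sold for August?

Aug 10, 606 sold [FIFO — oldest first]: 160 @ $5 + 338 @ $6 + 40 @ $9 + 68 @ $8 = $3,732
Ending inventory: 210 @ $8 + 189 @ $13 = $4,137

COGS = $3,732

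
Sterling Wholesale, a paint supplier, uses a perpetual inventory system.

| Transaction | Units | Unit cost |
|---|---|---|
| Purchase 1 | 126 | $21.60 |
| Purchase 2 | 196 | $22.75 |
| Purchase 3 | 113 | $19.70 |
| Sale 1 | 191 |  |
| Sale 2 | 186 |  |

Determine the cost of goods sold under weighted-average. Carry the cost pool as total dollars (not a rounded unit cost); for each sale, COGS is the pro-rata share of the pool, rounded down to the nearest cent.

COGS = $8,152.47

After Purchase 1: 126 on hand, pool $2,721.60 (≈ $21.6000 each)
After Purchase 2: 322 on hand, pool $7,180.60 (≈ $22.3000 each)
After Purchase 3: 435 on hand, pool $9,406.70 (≈ $21.6246 each)
Sale 1, sell 191: 191/435 × $9,406.70 → $4,130.29
Sale 2, sell 186: 186/244 × $5,276.41 → $4,022.18
Total COGS = $4,130.29 + $4,022.18 = $8,152.47
Ending inventory (cost pool remaining) = $1,254.23
Check: goods available $9,406.70 = COGS $8,152.47 + ending $1,254.23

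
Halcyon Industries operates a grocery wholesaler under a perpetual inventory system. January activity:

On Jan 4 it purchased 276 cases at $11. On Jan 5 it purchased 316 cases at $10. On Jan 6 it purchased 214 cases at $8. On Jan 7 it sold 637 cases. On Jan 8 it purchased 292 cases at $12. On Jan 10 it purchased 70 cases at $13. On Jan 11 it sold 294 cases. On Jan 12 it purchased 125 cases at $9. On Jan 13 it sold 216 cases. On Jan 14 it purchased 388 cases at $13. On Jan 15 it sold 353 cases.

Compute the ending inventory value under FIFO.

Ending inventory = $2,353

Jan 7, 637 sold [FIFO — oldest first]: 276 @ $11 + 316 @ $10 + 45 @ $8 = $6,556
Jan 11, 294 sold [FIFO — oldest first]: 169 @ $8 + 125 @ $12 = $2,852
Jan 13, 216 sold [FIFO — oldest first]: 167 @ $12 + 49 @ $13 = $2,641
Jan 15, 353 sold [FIFO — oldest first]: 21 @ $13 + 125 @ $9 + 207 @ $13 = $4,089
Total COGS = $6,556 + $2,852 + $2,641 + $4,089 = $16,138
Ending inventory: 181 @ $13 = $2,353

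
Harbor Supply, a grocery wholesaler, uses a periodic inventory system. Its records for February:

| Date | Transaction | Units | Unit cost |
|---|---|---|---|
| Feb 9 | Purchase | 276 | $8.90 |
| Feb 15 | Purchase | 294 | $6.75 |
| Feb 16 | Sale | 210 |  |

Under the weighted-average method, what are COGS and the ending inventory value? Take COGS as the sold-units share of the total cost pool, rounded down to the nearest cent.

Feb 16, sell 210: 210/570 × $4,440.90 → $1,636.12
Ending inventory (cost pool remaining) = $2,804.78
Check: goods available $4,440.90 = COGS $1,636.12 + ending $2,804.78

COGS = $1,636.12; ending inventory = $2,804.78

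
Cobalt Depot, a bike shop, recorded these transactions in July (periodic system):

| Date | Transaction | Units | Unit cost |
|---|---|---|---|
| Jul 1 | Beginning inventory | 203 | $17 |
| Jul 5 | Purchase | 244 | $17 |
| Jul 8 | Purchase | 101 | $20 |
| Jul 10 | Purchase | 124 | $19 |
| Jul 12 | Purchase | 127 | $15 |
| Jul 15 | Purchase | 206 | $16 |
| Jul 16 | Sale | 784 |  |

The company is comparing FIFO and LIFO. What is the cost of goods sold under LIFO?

FIFO COGS: 203 @ $17 + 244 @ $17 + 101 @ $20 + 124 @ $19 + 112 @ $15 = $13,655
LIFO COGS: 206 @ $16 + 127 @ $15 + 124 @ $19 + 101 @ $20 + 226 @ $17 = $13,419

COGS = $13,419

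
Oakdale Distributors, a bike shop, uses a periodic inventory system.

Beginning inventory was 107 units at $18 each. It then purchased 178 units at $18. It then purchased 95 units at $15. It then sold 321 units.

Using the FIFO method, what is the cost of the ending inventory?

Ending inventory = $885

Sale 1 (321) [FIFO — oldest first]: 107 @ $18 + 178 @ $18 + 36 @ $15 = $5,670
Ending inventory: 59 @ $15 = $885
Check: goods available $6,555 = COGS $5,670 + ending $885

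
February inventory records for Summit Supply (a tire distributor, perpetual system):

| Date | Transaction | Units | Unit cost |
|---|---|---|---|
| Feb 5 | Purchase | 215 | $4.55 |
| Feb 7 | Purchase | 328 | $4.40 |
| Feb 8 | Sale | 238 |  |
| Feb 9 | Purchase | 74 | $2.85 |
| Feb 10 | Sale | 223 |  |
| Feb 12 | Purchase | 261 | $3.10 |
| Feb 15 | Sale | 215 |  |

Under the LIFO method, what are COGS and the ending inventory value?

COGS = $2,589.05; ending inventory = $852.40

Feb 8, 238 sold [LIFO — newest first]: 238 @ $4.40 = $1,047.20
Feb 10, 223 sold [LIFO — newest first]: 74 @ $2.85 + 90 @ $4.40 + 59 @ $4.55 = $875.35
Feb 15, 215 sold [LIFO — newest first]: 215 @ $3.10 = $666.50
Total COGS = $1,047.20 + $875.35 + $666.50 = $2,589.05
Ending inventory: 156 @ $4.55 + 46 @ $3.10 = $852.40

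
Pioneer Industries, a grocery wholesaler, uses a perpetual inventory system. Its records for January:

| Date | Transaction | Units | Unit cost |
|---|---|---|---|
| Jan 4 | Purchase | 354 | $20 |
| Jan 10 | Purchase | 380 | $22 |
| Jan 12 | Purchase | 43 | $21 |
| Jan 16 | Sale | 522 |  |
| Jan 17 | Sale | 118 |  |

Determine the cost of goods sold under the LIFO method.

Jan 16, 522 sold [LIFO — newest first]: 43 @ $21 + 380 @ $22 + 99 @ $20 = $11,243
Jan 17, 118 sold [LIFO — newest first]: 118 @ $20 = $2,360
Total COGS = $11,243 + $2,360 = $13,603
Ending inventory: 137 @ $20 = $2,740

COGS = $13,603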